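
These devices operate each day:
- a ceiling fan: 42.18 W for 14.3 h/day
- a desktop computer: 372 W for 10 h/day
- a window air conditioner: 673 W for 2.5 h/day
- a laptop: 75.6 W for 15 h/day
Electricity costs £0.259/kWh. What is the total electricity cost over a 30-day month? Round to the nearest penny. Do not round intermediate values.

ceiling fan: 42.18 W × 14.3 h × 30 d = 18,095 Wh = 18.1 kWh
desktop computer: 372 W × 10 h × 30 d = 111,600 Wh = 111.6 kWh
window air conditioner: 673 W × 2.5 h × 30 d = 50,475 Wh = 50.48 kWh
laptop: 75.6 W × 15 h × 30 d = 34,020 Wh = 34.02 kWh
Total energy = 18.1 + 111.6 + 50.48 + 34.02 = 214.2 kWh
Cost = 214.2 kWh × £0.259 = £55.48

£55.48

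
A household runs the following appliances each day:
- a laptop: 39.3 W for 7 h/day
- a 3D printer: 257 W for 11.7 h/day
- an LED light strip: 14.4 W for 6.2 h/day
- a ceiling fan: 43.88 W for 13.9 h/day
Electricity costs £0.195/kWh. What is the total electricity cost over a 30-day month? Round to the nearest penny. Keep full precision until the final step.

£23.29

laptop: 39.3 W × 7 h × 30 d = 8,253 Wh = 8.253 kWh
3D printer: 257 W × 11.7 h × 30 d = 90,207 Wh = 90.21 kWh
LED light strip: 14.4 W × 6.2 h × 30 d = 2,678 Wh = 2.678 kWh
ceiling fan: 43.88 W × 13.9 h × 30 d = 18,298 Wh = 18.3 kWh
Total energy = 8.253 + 90.21 + 2.678 + 18.3 = 119.4 kWh
Cost = 119.4 kWh × £0.195 = £23.29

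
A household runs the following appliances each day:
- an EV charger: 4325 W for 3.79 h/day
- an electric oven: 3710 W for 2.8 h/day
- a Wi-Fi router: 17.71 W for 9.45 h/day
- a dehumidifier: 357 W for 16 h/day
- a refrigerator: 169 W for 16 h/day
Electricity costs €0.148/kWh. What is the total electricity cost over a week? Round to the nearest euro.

EV charger: 4325 W × 3.79 h × 7 d = 114,742 Wh = 114.7 kWh
electric oven: 3710 W × 2.8 h × 7 d = 72,716 Wh = 72.72 kWh
Wi-Fi router: 17.71 W × 9.45 h × 7 d = 1,172 Wh = 1.172 kWh
dehumidifier: 357 W × 16 h × 7 d = 39,984 Wh = 39.98 kWh
refrigerator: 169 W × 16 h × 7 d = 18,928 Wh = 18.93 kWh
Total energy = 114.7 + 72.72 + 1.172 + 39.98 + 18.93 = 247.5 kWh
Cost = 247.5 kWh × €0.148 = €36.64 ≈ €37

€37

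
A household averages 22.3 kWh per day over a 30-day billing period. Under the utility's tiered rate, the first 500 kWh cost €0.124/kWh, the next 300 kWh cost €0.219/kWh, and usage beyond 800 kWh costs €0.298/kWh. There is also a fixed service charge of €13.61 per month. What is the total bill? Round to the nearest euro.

Usage = 22.3 kWh/day × 30 days = 669 kWh
First 500 kWh × €0.124 = €62.00
Next 169 kWh × €0.219 = €37.01
Remaining tier: 0 kWh (not reached)
Energy charge = €99.01; + service €13.61 = €112.62 ≈ €113

€113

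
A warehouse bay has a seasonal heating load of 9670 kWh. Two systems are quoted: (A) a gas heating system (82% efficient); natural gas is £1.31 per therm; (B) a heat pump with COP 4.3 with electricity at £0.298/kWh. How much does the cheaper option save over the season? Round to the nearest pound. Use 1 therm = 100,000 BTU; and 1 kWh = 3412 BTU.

£143

Heat load = 9670 kWh × 3412 = 32,994,040 BTU
Gas: input = 32,994,040 / 0.82 = 40,236,634 BTU = 402.4 therm → 402.4 × £1.31 = £527.10
Heat pump: 32,994,040 BTU / 3412 = 9,670 kWh heat; / 4.3 = 2,249 kWh in → × £0.298 = £670.15
Difference = |£527.10 − £670.15| = £143.05 ≈ £143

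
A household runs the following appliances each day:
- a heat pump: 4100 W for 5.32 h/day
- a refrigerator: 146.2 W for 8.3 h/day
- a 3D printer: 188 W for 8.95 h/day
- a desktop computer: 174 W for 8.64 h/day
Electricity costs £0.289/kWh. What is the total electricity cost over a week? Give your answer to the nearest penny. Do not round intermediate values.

£53.03

heat pump: 4100 W × 5.32 h × 7 d = 152,684 Wh = 152.7 kWh
refrigerator: 146.2 W × 8.3 h × 7 d = 8,494 Wh = 8.494 kWh
3D printer: 188 W × 8.95 h × 7 d = 11,778 Wh = 11.78 kWh
desktop computer: 174 W × 8.64 h × 7 d = 10,524 Wh = 10.52 kWh
Total energy = 152.7 + 8.494 + 11.78 + 10.52 = 183.5 kWh
Cost = 183.5 kWh × £0.289 = £53.03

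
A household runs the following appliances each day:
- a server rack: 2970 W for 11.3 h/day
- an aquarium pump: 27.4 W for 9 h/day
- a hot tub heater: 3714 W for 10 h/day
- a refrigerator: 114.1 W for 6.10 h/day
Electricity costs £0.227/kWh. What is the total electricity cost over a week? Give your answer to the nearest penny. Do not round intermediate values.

£113.84

server rack: 2970 W × 11.3 h × 7 d = 234,927 Wh = 234.9 kWh
aquarium pump: 27.4 W × 9 h × 7 d = 1,726 Wh = 1.726 kWh
hot tub heater: 3714 W × 10 h × 7 d = 259,980 Wh = 260 kWh
refrigerator: 114.1 W × 6.10 h × 7 d = 4,872 Wh = 4.872 kWh
Total energy = 234.9 + 1.726 + 260 + 4.872 = 501.5 kWh
Cost = 501.5 kWh × £0.227 = £113.84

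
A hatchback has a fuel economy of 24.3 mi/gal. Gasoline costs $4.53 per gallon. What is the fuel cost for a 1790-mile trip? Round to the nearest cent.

Fuel = 1790 mi / 24.3 mpg = 73.66 gal
Cost = 73.66 gal × $4.53/gal = $333.69

$333.69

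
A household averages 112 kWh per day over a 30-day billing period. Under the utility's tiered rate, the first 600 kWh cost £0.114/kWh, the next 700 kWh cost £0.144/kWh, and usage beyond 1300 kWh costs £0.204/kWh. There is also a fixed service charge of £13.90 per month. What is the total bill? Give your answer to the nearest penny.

Usage = 112 kWh/day × 30 days = 3360 kWh
First 600 kWh × £0.114 = £68.40
Next 700 kWh × £0.144 = £100.80
Remaining 2060 kWh × £0.204 = £420.24
Energy charge = £589.44; + service £13.90 = £603.34

£603.34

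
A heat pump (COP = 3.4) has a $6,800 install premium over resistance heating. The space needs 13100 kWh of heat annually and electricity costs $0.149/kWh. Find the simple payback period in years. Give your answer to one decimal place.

4.9 years

Resistance: 13100 kWh × $0.149 = $1,951.90/yr
Heat pump: 13100 / 3.4 = 3853 kWh in → × $0.149 = $574.09/yr
Annual savings = $1,377.81
Payback = $6,800 / $1,377.81 = 4.94 years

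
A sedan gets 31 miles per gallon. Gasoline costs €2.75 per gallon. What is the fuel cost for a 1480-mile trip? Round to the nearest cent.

Fuel = 1480 mi / 31 mpg = 47.74 gal
Cost = 47.74 gal × €2.75/gal = €131.29

€131.29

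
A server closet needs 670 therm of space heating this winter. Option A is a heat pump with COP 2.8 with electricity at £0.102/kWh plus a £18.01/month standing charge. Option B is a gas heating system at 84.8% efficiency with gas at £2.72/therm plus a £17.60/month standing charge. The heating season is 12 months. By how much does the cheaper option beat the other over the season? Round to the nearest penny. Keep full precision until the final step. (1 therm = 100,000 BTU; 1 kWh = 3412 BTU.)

£1428.80

Heat load = 670 therm × 100,000 = 67,000,000 BTU
Gas: input = 67,000,000 / 0.848 = 79,009,434 BTU = 790.1 therm → 790.1 × £2.72 = £2,149.06; + 12 × £17.60 standing = £2,360.26
Heat pump: 67,000,000 BTU / 3412 = 19,640 kWh heat; / 2.8 = 7,013 kWh in → × £0.102 = £715.33; + 12 × £18.01 standing = £931.45
Difference = |£2,360.26 − £931.45| = £1,428.80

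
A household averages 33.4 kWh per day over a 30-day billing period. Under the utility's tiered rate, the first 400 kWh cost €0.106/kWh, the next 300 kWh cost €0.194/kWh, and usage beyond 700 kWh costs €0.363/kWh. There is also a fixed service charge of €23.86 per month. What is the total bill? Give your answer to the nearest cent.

€234.09

Usage = 33.4 kWh/day × 30 days = 1002 kWh
First 400 kWh × €0.106 = €42.40
Next 300 kWh × €0.194 = €58.20
Remaining 302 kWh × €0.363 = €109.63
Energy charge = €210.23; + service €23.86 = €234.09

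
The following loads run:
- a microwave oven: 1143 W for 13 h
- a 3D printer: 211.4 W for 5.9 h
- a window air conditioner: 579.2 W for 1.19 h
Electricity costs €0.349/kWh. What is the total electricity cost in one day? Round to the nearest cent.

microwave oven: 1143 W × 13 h = 14,859 Wh = 14.86 kWh
3D printer: 211.4 W × 5.9 h = 1,247 Wh = 1.247 kWh
window air conditioner: 579.2 W × 1.19 h = 689 Wh = 0.6892 kWh
Total energy = 14.86 + 1.247 + 0.6892 = 16.8 kWh
Cost = 16.8 kWh × €0.349 = €5.86

€5.86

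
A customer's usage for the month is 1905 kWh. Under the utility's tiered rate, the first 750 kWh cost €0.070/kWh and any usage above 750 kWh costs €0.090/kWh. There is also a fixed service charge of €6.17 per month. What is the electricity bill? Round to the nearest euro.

€163

First 750 kWh × €0.070 = €52.50
Remaining 1155 kWh × €0.090 = €103.95
Energy charge = €156.45; + service €6.17 = €162.62 ≈ €163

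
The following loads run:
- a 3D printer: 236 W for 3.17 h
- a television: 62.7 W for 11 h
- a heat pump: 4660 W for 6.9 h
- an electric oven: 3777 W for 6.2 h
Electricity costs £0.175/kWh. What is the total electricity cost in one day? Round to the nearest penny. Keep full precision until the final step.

3D printer: 236 W × 3.17 h = 748 Wh = 0.7481 kWh
television: 62.7 W × 11 h = 690 Wh = 0.6897 kWh
heat pump: 4660 W × 6.9 h = 32,154 Wh = 32.15 kWh
electric oven: 3777 W × 6.2 h = 23,417 Wh = 23.42 kWh
Total energy = 0.7481 + 0.6897 + 32.15 + 23.42 = 57.01 kWh
Cost = 57.01 kWh × £0.175 = £9.98

£9.98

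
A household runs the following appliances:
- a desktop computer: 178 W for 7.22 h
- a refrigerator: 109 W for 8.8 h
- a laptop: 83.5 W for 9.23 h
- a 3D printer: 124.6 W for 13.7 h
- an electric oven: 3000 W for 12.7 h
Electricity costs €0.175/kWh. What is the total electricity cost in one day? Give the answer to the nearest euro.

€7

desktop computer: 178 W × 7.22 h = 1,285 Wh = 1.285 kWh
refrigerator: 109 W × 8.8 h = 959 Wh = 0.9592 kWh
laptop: 83.5 W × 9.23 h = 771 Wh = 0.7707 kWh
3D printer: 124.6 W × 13.7 h = 1,707 Wh = 1.707 kWh
electric oven: 3000 W × 12.7 h = 38,100 Wh = 38.1 kWh
Total energy = 1.285 + 0.9592 + 0.7707 + 1.707 + 38.1 = 42.82 kWh
Cost = 42.82 kWh × €0.175 = €7.49 ≈ €7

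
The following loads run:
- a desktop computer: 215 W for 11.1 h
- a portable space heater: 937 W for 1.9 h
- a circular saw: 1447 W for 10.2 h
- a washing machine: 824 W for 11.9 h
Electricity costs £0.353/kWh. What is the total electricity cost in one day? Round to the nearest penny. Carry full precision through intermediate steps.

desktop computer: 215 W × 11.1 h = 2,386 Wh = 2.386 kWh
portable space heater: 937 W × 1.9 h = 1,780 Wh = 1.78 kWh
circular saw: 1447 W × 10.2 h = 14,759 Wh = 14.76 kWh
washing machine: 824 W × 11.9 h = 9,806 Wh = 9.806 kWh
Total energy = 2.386 + 1.78 + 14.76 + 9.806 = 28.73 kWh
Cost = 28.73 kWh × £0.353 = £10.14

£10.14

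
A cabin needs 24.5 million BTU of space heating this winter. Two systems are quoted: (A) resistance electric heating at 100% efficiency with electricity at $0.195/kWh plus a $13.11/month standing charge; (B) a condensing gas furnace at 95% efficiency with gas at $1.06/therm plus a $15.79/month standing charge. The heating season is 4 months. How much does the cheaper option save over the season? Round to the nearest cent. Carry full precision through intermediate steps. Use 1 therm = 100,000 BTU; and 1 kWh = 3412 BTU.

Heat load = 24.5 × 10⁶ BTU = 24,500,000 BTU
Gas: input = 24,500,000 / 0.950 = 25,789,474 BTU = 257.9 therm → 257.9 × $1.06 = $273.37; + 4 × $15.79 standing = $336.53
Electric: 24,500,000 BTU / 3412 = 7,181 kWh → × $0.195 = $1,400.21; + 4 × $13.11 standing = $1,452.65
Difference = |$336.53 − $1,452.65| = $1,116.12

$1116.12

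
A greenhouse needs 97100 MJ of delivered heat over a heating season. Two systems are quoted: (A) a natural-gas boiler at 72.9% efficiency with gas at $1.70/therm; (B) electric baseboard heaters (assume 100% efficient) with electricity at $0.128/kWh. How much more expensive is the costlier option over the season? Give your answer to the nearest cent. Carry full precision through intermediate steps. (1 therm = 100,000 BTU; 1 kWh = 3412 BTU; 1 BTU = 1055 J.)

$1306.48

Heat load = 97100 MJ = 97,100,000,000 J / 1055 = 92,037,915 BTU
Gas: input = 92,037,915 / 0.729 = 126,252,284 BTU = 1,263 therm → 1,263 × $1.70 = $2,146.29
Electric: 92,037,915 BTU / 3412 = 26,970 kWh → × $0.128 = $3,452.77
Difference = |$2,146.29 − $3,452.77| = $1,306.48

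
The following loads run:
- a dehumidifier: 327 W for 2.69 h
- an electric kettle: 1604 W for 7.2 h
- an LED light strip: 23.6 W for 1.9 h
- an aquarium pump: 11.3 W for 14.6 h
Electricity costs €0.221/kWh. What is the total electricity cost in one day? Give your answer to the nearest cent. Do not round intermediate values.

dehumidifier: 327 W × 2.69 h = 880 Wh = 0.8796 kWh
electric kettle: 1604 W × 7.2 h = 11,549 Wh = 11.55 kWh
LED light strip: 23.6 W × 1.9 h = 45 Wh = 0.04484 kWh
aquarium pump: 11.3 W × 14.6 h = 165 Wh = 0.165 kWh
Total energy = 0.8796 + 11.55 + 0.04484 + 0.165 = 12.64 kWh
Cost = 12.64 kWh × €0.221 = €2.79

€2.79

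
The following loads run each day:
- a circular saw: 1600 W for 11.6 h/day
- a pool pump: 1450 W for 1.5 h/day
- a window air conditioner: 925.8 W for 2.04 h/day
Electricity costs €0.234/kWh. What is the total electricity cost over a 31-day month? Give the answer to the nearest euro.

circular saw: 1600 W × 11.6 h × 31 d = 575,360 Wh = 575.4 kWh
pool pump: 1450 W × 1.5 h × 31 d = 67,425 Wh = 67.42 kWh
window air conditioner: 925.8 W × 2.04 h × 31 d = 58,548 Wh = 58.55 kWh
Total energy = 575.4 + 67.42 + 58.55 = 701.3 kWh
Cost = 701.3 kWh × €0.234 = €164.11 ≈ €164

€164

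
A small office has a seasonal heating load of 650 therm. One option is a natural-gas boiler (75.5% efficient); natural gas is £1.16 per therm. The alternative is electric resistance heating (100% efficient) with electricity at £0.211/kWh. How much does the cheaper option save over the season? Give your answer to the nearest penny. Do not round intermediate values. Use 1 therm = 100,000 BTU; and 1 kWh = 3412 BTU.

£3020.96

Heat load = 650 therm × 100,000 = 65,000,000 BTU
Gas: input = 65,000,000 / 0.755 = 86,092,715 BTU = 860.9 therm → 860.9 × £1.16 = £998.68
Electric: 65,000,000 BTU / 3412 = 19,050 kWh → × £0.211 = £4,019.64
Difference = |£998.68 − £4,019.64| = £3,020.96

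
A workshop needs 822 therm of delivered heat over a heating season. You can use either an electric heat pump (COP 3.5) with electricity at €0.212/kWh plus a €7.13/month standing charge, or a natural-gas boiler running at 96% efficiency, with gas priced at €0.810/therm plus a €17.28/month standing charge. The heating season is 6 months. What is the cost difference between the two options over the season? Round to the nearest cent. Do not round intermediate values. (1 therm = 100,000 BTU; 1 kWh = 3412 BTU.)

Heat load = 822 therm × 100,000 = 82,200,000 BTU
Gas: input = 82,200,000 / 0.96 = 85,625,000 BTU = 856.2 therm → 856.2 × €0.810 = €693.56; + 6 × €17.28 standing = €797.24
Heat pump: 82,200,000 BTU / 3412 = 24,090 kWh heat; / 3.5 = 6,883 kWh in → × €0.212 = €1,459.25; + 6 × €7.13 standing = €1,502.03
Difference = |€797.24 − €1,502.03| = €704.79

€704.79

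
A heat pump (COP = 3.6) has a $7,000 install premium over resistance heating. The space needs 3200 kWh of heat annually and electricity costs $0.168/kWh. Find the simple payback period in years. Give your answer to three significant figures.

18 years

Resistance: 3200 kWh × $0.168 = $537.60/yr
Heat pump: 3200 / 3.6 = 888.9 kWh in → × $0.168 = $149.33/yr
Annual savings = $388.27
Payback = $7,000 / $388.27 = 18 years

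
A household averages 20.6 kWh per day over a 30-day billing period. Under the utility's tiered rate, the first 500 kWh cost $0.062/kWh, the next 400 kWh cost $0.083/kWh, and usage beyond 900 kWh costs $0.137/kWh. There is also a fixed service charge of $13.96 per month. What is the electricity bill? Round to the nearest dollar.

$55

Usage = 20.6 kWh/day × 30 days = 618 kWh
First 500 kWh × $0.062 = $31.00
Next 118 kWh × $0.083 = $9.79
Remaining tier: 0 kWh (not reached)
Energy charge = $40.79; + service $13.96 = $54.75 ≈ $55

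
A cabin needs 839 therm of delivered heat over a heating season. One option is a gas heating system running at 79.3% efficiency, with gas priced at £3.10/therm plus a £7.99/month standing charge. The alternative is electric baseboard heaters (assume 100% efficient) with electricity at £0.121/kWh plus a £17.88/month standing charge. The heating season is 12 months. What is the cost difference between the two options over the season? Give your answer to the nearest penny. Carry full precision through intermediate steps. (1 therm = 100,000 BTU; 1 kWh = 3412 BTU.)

£185.79

Heat load = 839 therm × 100,000 = 83,900,000 BTU
Gas: input = 83,900,000 / 0.793 = 105,800,757 BTU = 1,058 therm → 1,058 × £3.10 = £3,279.82; + 12 × £7.99 standing = £3,375.70
Electric: 83,900,000 BTU / 3412 = 24,590 kWh → × £0.121 = £2,975.35; + 12 × £17.88 standing = £3,189.91
Difference = |£3,375.70 − £3,189.91| = £185.79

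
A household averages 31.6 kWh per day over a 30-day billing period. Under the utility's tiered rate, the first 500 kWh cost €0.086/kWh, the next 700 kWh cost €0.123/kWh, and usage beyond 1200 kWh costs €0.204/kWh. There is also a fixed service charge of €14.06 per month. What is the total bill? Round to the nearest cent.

€112.16

Usage = 31.6 kWh/day × 30 days = 948 kWh
First 500 kWh × €0.086 = €43.00
Next 448 kWh × €0.123 = €55.10
Remaining tier: 0 kWh (not reached)
Energy charge = €98.10; + service €14.06 = €112.16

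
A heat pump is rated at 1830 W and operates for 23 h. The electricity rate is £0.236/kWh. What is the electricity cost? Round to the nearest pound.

Energy = 1830 W × 23 h = 42,090 Wh = 42.09 kWh
Cost = 42.09 kWh × £0.236/kWh = £9.93 ≈ £10

£10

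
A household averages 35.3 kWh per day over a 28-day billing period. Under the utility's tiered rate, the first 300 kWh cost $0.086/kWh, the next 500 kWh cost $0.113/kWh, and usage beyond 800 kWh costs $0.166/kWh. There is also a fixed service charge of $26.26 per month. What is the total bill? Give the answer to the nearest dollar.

Usage = 35.3 kWh/day × 28 days = 988.4 kWh
First 300 kWh × $0.086 = $25.80
Next 500 kWh × $0.113 = $56.50
Remaining 188.4 kWh × $0.166 = $31.27
Energy charge = $113.57; + service $26.26 = $139.83 ≈ $140

$140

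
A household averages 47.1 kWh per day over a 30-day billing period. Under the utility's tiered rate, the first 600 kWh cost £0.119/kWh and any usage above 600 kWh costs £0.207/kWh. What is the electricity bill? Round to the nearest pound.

Usage = 47.1 kWh/day × 30 days = 1413 kWh
First 600 kWh × £0.119 = £71.40
Remaining 813 kWh × £0.207 = £168.29
Total = £239.69 ≈ £240

£240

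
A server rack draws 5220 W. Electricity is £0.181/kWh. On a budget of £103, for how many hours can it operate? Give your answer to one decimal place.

Energy budget = £103 / £0.181 per kWh = 569.1 kWh = 569,061 Wh
Runtime = 569,061 Wh / 5220 W = 109 h

109.0 h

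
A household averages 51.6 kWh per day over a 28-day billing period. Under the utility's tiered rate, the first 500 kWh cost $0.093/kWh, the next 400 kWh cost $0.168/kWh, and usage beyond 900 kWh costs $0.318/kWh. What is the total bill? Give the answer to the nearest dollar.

$287

Usage = 51.6 kWh/day × 28 days = 1444.8 kWh
First 500 kWh × $0.093 = $46.50
Next 400 kWh × $0.168 = $67.20
Remaining 544.8 kWh × $0.318 = $173.25
Total = $286.95 ≈ $287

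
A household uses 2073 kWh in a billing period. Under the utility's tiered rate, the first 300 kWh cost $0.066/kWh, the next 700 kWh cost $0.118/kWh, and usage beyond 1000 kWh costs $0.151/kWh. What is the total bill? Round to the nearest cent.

First 300 kWh × $0.066 = $19.80
Next 700 kWh × $0.118 = $82.60
Remaining 1073 kWh × $0.151 = $162.02
Total = $264.42

$264.42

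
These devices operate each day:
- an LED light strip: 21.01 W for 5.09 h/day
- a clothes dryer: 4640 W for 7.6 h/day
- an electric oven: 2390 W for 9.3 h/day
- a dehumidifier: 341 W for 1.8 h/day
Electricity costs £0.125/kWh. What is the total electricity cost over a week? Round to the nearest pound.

LED light strip: 21.01 W × 5.09 h × 7 d = 749 Wh = 0.7486 kWh
clothes dryer: 4640 W × 7.6 h × 7 d = 246,848 Wh = 246.8 kWh
electric oven: 2390 W × 9.3 h × 7 d = 155,589 Wh = 155.6 kWh
dehumidifier: 341 W × 1.8 h × 7 d = 4,297 Wh = 4.297 kWh
Total energy = 0.7486 + 246.8 + 155.6 + 4.297 = 407.5 kWh
Cost = 407.5 kWh × £0.125 = £50.94 ≈ £51

£51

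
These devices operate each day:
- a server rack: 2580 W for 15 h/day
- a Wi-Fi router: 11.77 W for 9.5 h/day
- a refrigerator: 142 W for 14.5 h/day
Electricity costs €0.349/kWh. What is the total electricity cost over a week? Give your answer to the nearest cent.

€99.85

server rack: 2580 W × 15 h × 7 d = 270,900 Wh = 270.9 kWh
Wi-Fi router: 11.77 W × 9.5 h × 7 d = 783 Wh = 0.7827 kWh
refrigerator: 142 W × 14.5 h × 7 d = 14,413 Wh = 14.41 kWh
Total energy = 270.9 + 0.7827 + 14.41 = 286.1 kWh
Cost = 286.1 kWh × €0.349 = €99.85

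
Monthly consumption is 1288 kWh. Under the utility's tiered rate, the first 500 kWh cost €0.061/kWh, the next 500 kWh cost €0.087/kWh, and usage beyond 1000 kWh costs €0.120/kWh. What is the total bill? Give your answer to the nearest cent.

First 500 kWh × €0.061 = €30.50
Next 500 kWh × €0.087 = €43.50
Remaining 288 kWh × €0.120 = €34.56
Total = €108.56

€108.56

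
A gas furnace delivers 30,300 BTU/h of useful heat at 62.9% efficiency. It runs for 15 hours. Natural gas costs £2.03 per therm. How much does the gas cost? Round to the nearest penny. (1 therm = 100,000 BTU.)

Heat delivered = 30,300 BTU/h × 15 h = 454,500 BTU
Gas input = 454,500 / 0.629 = 722,576 BTU
= 722,576 / 100,000 = 7.226 therm
Cost = 7.226 × £2.03/therm = £14.67

£14.67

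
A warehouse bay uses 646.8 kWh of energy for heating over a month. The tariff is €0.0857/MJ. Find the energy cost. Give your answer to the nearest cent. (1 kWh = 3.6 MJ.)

646.8 kWh × (3.6 MJ/kWh) = 2,328 MJ
Cost = 2,328 MJ × €0.0857/MJ = €199.55

€199.55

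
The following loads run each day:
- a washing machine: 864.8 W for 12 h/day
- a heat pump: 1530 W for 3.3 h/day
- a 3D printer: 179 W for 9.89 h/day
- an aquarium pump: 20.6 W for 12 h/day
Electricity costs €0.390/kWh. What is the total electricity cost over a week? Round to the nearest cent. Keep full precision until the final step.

€47.62

washing machine: 864.8 W × 12 h × 7 d = 72,643 Wh = 72.64 kWh
heat pump: 1530 W × 3.3 h × 7 d = 35,343 Wh = 35.34 kWh
3D printer: 179 W × 9.89 h × 7 d = 12,392 Wh = 12.39 kWh
aquarium pump: 20.6 W × 12 h × 7 d = 1,730 Wh = 1.73 kWh
Total energy = 72.64 + 35.34 + 12.39 + 1.73 = 122.1 kWh
Cost = 122.1 kWh × €0.390 = €47.62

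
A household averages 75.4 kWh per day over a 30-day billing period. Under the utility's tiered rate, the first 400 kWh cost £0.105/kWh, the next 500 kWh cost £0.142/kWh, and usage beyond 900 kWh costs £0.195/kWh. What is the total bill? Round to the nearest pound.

£379

Usage = 75.4 kWh/day × 30 days = 2262 kWh
First 400 kWh × £0.105 = £42.00
Next 500 kWh × £0.142 = £71.00
Remaining 1362 kWh × £0.195 = £265.59
Total = £378.59 ≈ £379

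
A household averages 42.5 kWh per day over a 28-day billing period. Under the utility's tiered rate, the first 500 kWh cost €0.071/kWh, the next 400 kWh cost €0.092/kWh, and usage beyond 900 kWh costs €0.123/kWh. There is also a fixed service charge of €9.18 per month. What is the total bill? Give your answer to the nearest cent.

€117.15

Usage = 42.5 kWh/day × 28 days = 1190 kWh
First 500 kWh × €0.071 = €35.50
Next 400 kWh × €0.092 = €36.80
Remaining 290 kWh × €0.123 = €35.67
Energy charge = €107.97; + service €9.18 = €117.15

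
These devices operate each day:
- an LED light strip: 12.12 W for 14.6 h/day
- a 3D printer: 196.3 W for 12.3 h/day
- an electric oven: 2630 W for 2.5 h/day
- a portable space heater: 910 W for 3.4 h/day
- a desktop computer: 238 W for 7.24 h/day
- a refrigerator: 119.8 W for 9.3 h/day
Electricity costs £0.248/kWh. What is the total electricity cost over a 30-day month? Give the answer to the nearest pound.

£112

LED light strip: 12.12 W × 14.6 h × 30 d = 5,309 Wh = 5.309 kWh
3D printer: 196.3 W × 12.3 h × 30 d = 72,435 Wh = 72.43 kWh
electric oven: 2630 W × 2.5 h × 30 d = 197,250 Wh = 197.2 kWh
portable space heater: 910 W × 3.4 h × 30 d = 92,820 Wh = 92.82 kWh
desktop computer: 238 W × 7.24 h × 30 d = 51,694 Wh = 51.69 kWh
refrigerator: 119.8 W × 9.3 h × 30 d = 33,424 Wh = 33.42 kWh
Total energy = 5.309 + 72.43 + 197.2 + 92.82 + 51.69 + 33.42 = 452.9 kWh
Cost = 452.9 kWh × £0.248 = £112.33 ≈ £112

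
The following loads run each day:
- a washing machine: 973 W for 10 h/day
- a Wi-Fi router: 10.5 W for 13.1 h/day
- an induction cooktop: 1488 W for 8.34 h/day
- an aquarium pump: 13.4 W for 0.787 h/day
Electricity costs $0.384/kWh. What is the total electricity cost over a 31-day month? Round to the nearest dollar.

washing machine: 973 W × 10 h × 31 d = 301,630 Wh = 301.6 kWh
Wi-Fi router: 10.5 W × 13.1 h × 31 d = 4,264 Wh = 4.264 kWh
induction cooktop: 1488 W × 8.34 h × 31 d = 384,708 Wh = 384.7 kWh
aquarium pump: 13.4 W × 0.787 h × 31 d = 327 Wh = 0.3269 kWh
Total energy = 301.6 + 4.264 + 384.7 + 0.3269 = 690.9 kWh
Cost = 690.9 kWh × $0.384 = $265.32 ≈ $265

$265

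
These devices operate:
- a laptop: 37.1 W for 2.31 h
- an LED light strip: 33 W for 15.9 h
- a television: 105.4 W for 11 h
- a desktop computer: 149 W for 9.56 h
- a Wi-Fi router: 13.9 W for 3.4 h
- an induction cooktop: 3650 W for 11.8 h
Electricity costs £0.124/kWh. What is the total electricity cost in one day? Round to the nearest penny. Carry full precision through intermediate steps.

laptop: 37.1 W × 2.31 h = 86 Wh = 0.0857 kWh
LED light strip: 33 W × 15.9 h = 525 Wh = 0.5247 kWh
television: 105.4 W × 11 h = 1,159 Wh = 1.159 kWh
desktop computer: 149 W × 9.56 h = 1,424 Wh = 1.424 kWh
Wi-Fi router: 13.9 W × 3.4 h = 47 Wh = 0.04726 kWh
induction cooktop: 3650 W × 11.8 h = 43,070 Wh = 43.07 kWh
Total energy = 0.0857 + 0.5247 + 1.159 + 1.424 + 0.04726 + 43.07 = 46.31 kWh
Cost = 46.31 kWh × £0.124 = £5.74

£5.74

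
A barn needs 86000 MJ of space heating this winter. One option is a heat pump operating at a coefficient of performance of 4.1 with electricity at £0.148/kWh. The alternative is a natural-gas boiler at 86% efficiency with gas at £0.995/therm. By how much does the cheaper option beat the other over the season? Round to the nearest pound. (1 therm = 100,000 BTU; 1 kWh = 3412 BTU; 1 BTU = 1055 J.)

£81

Heat load = 86000 MJ = 86,000,000,000 J / 1055 = 81,516,588 BTU
Gas: input = 81,516,588 / 0.86 = 94,786,730 BTU = 947.9 therm → 947.9 × £0.995 = £943.13
Heat pump: 81,516,588 BTU / 3412 = 23,890 kWh heat; / 4.1 = 5,827 kWh in → × £0.148 = £862.41
Difference = |£943.13 − £862.41| = £80.72 ≈ £81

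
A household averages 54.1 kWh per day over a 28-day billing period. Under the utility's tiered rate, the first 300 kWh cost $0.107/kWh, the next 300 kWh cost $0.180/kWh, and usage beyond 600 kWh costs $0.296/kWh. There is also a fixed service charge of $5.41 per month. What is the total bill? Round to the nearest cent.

$362.29

Usage = 54.1 kWh/day × 28 days = 1514.8 kWh
First 300 kWh × $0.107 = $32.10
Next 300 kWh × $0.180 = $54.00
Remaining 914.8 kWh × $0.296 = $270.78
Energy charge = $356.88; + service $5.41 = $362.29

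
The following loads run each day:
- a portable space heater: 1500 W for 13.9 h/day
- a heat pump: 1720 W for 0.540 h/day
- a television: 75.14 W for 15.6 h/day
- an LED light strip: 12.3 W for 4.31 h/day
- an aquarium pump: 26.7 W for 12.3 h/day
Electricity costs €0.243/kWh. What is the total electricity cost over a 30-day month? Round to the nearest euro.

portable space heater: 1500 W × 13.9 h × 30 d = 625,500 Wh = 625.5 kWh
heat pump: 1720 W × 0.540 h × 30 d = 27,864 Wh = 27.86 kWh
television: 75.14 W × 15.6 h × 30 d = 35,166 Wh = 35.17 kWh
LED light strip: 12.3 W × 4.31 h × 30 d = 1,590 Wh = 1.59 kWh
aquarium pump: 26.7 W × 12.3 h × 30 d = 9,852 Wh = 9.852 kWh
Total energy = 625.5 + 27.86 + 35.17 + 1.59 + 9.852 = 700 kWh
Cost = 700 kWh × €0.243 = €170.09 ≈ €170

€170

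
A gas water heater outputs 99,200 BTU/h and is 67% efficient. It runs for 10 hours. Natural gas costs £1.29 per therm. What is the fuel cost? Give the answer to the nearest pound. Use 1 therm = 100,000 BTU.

£19

Heat delivered = 99,200 BTU/h × 10 h = 992,000 BTU
Gas input = 992,000 / 0.670 = 1,480,597 BTU
= 1,480,597 / 100,000 = 14.81 therm
Cost = 14.81 × £1.29/therm = £19.10 ≈ £19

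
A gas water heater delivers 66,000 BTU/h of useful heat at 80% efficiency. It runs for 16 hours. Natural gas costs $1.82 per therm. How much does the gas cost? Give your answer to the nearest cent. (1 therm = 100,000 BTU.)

$24.02

Heat delivered = 66,000 BTU/h × 16 h = 1,056,000 BTU
Gas input = 1,056,000 / 0.80 = 1,320,000 BTU
= 1,320,000 / 100,000 = 13.2 therm
Cost = 13.2 × $1.82/therm = $24.02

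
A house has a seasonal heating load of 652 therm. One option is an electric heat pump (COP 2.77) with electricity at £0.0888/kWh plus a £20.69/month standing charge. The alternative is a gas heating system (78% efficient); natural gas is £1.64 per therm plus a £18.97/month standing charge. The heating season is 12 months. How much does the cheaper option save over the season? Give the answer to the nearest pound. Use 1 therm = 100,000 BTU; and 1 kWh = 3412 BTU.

Heat load = 652 therm × 100,000 = 65,200,000 BTU
Gas: input = 65,200,000 / 0.78 = 83,589,744 BTU = 835.9 therm → 835.9 × £1.64 = £1,370.87; + 12 × £18.97 standing = £1,598.51
Heat pump: 65,200,000 BTU / 3412 = 19,110 kWh heat; / 2.77 = 6,899 kWh in → × £0.0888 = £612.59; + 12 × £20.69 standing = £860.87
Difference = |£1,598.51 − £860.87| = £737.64 ≈ £738

£738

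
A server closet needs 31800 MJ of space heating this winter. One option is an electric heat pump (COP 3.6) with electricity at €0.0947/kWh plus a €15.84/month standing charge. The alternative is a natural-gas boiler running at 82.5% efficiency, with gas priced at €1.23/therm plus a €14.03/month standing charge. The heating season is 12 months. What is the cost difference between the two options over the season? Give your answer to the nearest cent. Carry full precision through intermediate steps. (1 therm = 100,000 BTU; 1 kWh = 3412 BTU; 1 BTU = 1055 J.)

Heat load = 31800 MJ = 31,800,000,000 J / 1055 = 30,142,180 BTU
Gas: input = 30,142,180 / 0.825 = 36,535,976 BTU = 365.4 therm → 365.4 × €1.23 = €449.39; + 12 × €14.03 standing = €617.75
Heat pump: 30,142,180 BTU / 3412 = 8,834 kWh heat; / 3.6 = 2,454 kWh in → × €0.0947 = €232.39; + 12 × €15.84 standing = €422.47
Difference = |€617.75 − €422.47| = €195.28

€195.28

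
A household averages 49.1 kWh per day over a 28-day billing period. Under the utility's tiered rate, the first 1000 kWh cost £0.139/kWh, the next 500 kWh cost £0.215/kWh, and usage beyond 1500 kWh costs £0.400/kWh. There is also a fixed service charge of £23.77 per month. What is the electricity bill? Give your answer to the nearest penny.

£243.35

Usage = 49.1 kWh/day × 28 days = 1374.8 kWh
First 1000 kWh × £0.139 = £139.00
Next 374.8 kWh × £0.215 = £80.58
Remaining tier: 0 kWh (not reached)
Energy charge = £219.58; + service £23.77 = £243.35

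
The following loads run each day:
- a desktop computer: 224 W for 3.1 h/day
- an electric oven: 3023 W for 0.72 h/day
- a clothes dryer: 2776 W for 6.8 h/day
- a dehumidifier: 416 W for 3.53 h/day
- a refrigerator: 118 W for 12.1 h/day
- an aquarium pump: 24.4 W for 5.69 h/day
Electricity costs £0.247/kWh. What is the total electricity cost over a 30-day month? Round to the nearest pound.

desktop computer: 224 W × 3.1 h × 30 d = 20,832 Wh = 20.83 kWh
electric oven: 3023 W × 0.72 h × 30 d = 65,297 Wh = 65.3 kWh
clothes dryer: 2776 W × 6.8 h × 30 d = 566,304 Wh = 566.3 kWh
dehumidifier: 416 W × 3.53 h × 30 d = 44,054 Wh = 44.05 kWh
refrigerator: 118 W × 12.1 h × 30 d = 42,834 Wh = 42.83 kWh
aquarium pump: 24.4 W × 5.69 h × 30 d = 4,165 Wh = 4.165 kWh
Total energy = 20.83 + 65.3 + 566.3 + 44.05 + 42.83 + 4.165 = 743.5 kWh
Cost = 743.5 kWh × £0.247 = £183.64 ≈ £184

£184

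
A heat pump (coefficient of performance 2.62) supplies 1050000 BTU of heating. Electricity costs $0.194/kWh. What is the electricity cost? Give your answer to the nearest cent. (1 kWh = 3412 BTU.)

Heat delivered = 1,050,000 BTU / 3412 = 307.7 kWh
Electrical input = 307.7 kWh / 2.62 = 117.5 kWh
Cost = 117.5 × $0.194/kWh = $22.79

$22.79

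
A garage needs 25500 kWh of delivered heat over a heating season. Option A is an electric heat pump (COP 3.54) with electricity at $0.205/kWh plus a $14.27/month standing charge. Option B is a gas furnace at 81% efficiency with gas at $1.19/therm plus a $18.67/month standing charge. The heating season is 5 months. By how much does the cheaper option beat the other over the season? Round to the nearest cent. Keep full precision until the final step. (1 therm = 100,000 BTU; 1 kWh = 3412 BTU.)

$176.46

Heat load = 25500 kWh × 3412 = 87,006,000 BTU
Gas: input = 87,006,000 / 0.81 = 107,414,815 BTU = 1,074 therm → 1,074 × $1.19 = $1,278.24; + 5 × $18.67 standing = $1,371.59
Heat pump: 87,006,000 BTU / 3412 = 25,500 kWh heat; / 3.54 = 7,203 kWh in → × $0.205 = $1,476.69; + 5 × $14.27 standing = $1,548.04
Difference = |$1,371.59 − $1,548.04| = $176.46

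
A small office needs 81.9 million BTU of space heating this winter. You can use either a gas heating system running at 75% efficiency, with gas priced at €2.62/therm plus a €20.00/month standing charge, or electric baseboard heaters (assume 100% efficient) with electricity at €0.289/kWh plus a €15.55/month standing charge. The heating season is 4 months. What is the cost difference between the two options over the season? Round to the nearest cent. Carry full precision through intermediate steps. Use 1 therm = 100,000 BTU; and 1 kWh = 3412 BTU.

€4058.18

Heat load = 81.9 × 10⁶ BTU = 81,900,000 BTU
Gas: input = 81,900,000 / 0.750 = 109,200,000 BTU = 1,092 therm → 1,092 × €2.62 = €2,861.04; + 4 × €20.00 standing = €2,941.04
Electric: 81,900,000 BTU / 3412 = 24,000 kWh → × €0.289 = €6,937.02; + 4 × €15.55 standing = €6,999.22
Difference = |€2,941.04 − €6,999.22| = €4,058.18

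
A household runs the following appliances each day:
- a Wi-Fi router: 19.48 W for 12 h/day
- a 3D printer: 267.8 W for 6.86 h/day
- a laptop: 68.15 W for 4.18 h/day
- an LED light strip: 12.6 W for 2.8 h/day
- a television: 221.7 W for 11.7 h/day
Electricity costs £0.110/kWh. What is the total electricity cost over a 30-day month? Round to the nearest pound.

Wi-Fi router: 19.48 W × 12 h × 30 d = 7,013 Wh = 7.013 kWh
3D printer: 267.8 W × 6.86 h × 30 d = 55,113 Wh = 55.11 kWh
laptop: 68.15 W × 4.18 h × 30 d = 8,546 Wh = 8.546 kWh
LED light strip: 12.6 W × 2.8 h × 30 d = 1,058 Wh = 1.058 kWh
television: 221.7 W × 11.7 h × 30 d = 77,817 Wh = 77.82 kWh
Total energy = 7.013 + 55.11 + 8.546 + 1.058 + 77.82 = 149.5 kWh
Cost = 149.5 kWh × £0.110 = £16.45 ≈ £16

£16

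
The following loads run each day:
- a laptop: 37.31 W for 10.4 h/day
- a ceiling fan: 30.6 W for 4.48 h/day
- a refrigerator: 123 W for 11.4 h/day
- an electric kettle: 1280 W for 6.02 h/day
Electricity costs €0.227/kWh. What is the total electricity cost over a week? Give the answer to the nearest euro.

€15

laptop: 37.31 W × 10.4 h × 7 d = 2,716 Wh = 2.716 kWh
ceiling fan: 30.6 W × 4.48 h × 7 d = 960 Wh = 0.9596 kWh
refrigerator: 123 W × 11.4 h × 7 d = 9,815 Wh = 9.815 kWh
electric kettle: 1280 W × 6.02 h × 7 d = 53,939 Wh = 53.94 kWh
Total energy = 2.716 + 0.9596 + 9.815 + 53.94 = 67.43 kWh
Cost = 67.43 kWh × €0.227 = €15.31 ≈ €15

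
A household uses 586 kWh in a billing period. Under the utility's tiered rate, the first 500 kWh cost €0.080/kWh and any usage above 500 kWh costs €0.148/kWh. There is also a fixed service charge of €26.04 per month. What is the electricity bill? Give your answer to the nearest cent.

€78.77

First 500 kWh × €0.080 = €40.00
Remaining 86 kWh × €0.148 = €12.73
Energy charge = €52.73; + service €26.04 = €78.77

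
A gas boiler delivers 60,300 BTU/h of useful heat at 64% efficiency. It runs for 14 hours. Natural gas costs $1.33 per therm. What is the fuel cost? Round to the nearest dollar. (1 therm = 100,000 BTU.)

$18

Heat delivered = 60,300 BTU/h × 14 h = 844,200 BTU
Gas input = 844,200 / 0.64 = 1,319,062 BTU
= 1,319,062 / 100,000 = 13.19 therm
Cost = 13.19 × $1.33/therm = $17.54 ≈ $18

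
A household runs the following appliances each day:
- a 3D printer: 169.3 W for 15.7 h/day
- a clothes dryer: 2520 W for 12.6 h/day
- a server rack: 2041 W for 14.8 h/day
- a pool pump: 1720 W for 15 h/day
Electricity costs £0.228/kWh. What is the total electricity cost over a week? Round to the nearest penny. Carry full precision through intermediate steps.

3D printer: 169.3 W × 15.7 h × 7 d = 18,606 Wh = 18.61 kWh
clothes dryer: 2520 W × 12.6 h × 7 d = 222,264 Wh = 222.3 kWh
server rack: 2041 W × 14.8 h × 7 d = 211,448 Wh = 211.4 kWh
pool pump: 1720 W × 15 h × 7 d = 180,600 Wh = 180.6 kWh
Total energy = 18.61 + 222.3 + 211.4 + 180.6 = 632.9 kWh
Cost = 632.9 kWh × £0.228 = £144.31

£144.31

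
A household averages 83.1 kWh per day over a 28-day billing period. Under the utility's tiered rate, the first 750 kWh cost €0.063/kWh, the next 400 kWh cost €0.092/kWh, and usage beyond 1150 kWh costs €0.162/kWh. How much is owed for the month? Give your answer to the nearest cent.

€274.69

Usage = 83.1 kWh/day × 28 days = 2326.8 kWh
First 750 kWh × €0.063 = €47.25
Next 400 kWh × €0.092 = €36.80
Remaining 1176.8 kWh × €0.162 = €190.64
Total = €274.69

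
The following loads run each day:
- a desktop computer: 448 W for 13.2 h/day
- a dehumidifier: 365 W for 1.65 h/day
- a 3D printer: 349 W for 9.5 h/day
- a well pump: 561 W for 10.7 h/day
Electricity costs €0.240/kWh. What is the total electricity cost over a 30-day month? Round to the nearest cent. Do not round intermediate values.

€114.01

desktop computer: 448 W × 13.2 h × 30 d = 177,408 Wh = 177.4 kWh
dehumidifier: 365 W × 1.65 h × 30 d = 18,068 Wh = 18.07 kWh
3D printer: 349 W × 9.5 h × 30 d = 99,465 Wh = 99.47 kWh
well pump: 561 W × 10.7 h × 30 d = 180,081 Wh = 180.1 kWh
Total energy = 177.4 + 18.07 + 99.47 + 180.1 = 475 kWh
Cost = 475 kWh × €0.240 = €114.01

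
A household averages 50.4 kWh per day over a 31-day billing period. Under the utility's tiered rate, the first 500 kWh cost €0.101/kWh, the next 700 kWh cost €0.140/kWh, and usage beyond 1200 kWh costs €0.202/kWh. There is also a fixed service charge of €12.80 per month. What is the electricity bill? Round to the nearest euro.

Usage = 50.4 kWh/day × 31 days = 1562.4 kWh
First 500 kWh × €0.101 = €50.50
Next 700 kWh × €0.140 = €98.00
Remaining 362.4 kWh × €0.202 = €73.20
Energy charge = €221.70; + service €12.80 = €234.50 ≈ €235

€235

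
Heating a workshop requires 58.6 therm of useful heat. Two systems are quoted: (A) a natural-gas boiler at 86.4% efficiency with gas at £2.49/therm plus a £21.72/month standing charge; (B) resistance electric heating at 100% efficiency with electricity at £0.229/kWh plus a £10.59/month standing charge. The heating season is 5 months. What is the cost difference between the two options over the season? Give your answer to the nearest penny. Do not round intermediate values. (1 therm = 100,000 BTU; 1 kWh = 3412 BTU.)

Heat load = 58.6 therm × 100,000 = 5,860,000 BTU
Gas: input = 5,860,000 / 0.864 = 6,782,407 BTU = 67.82 therm → 67.82 × £2.49 = £168.88; + 5 × £21.72 standing = £277.48
Electric: 5,860,000 BTU / 3412 = 1,717 kWh → × £0.229 = £393.30; + 5 × £10.59 standing = £446.25
Difference = |£277.48 − £446.25| = £168.77

£168.77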